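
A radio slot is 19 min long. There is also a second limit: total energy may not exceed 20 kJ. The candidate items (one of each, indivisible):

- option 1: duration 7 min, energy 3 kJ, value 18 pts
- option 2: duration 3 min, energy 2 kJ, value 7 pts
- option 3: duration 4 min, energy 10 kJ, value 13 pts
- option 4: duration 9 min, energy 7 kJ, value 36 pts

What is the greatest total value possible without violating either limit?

Feasible sets respecting both limits:
- option 1+option 2+option 4: duration 19, energy 12, value 61
- option 2+option 3+option 4: duration 16, energy 19, value 56
- option 1+option 4: duration 16, energy 10, value 54
- option 3+option 4: duration 13, energy 17, value 49
Best: 61 pts.

61 pts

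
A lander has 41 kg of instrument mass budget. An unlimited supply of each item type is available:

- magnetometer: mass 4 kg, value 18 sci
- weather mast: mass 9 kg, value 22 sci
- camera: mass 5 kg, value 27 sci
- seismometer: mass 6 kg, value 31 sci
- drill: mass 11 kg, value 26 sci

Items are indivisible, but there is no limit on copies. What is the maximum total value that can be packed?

220 sci

Best value-per-unit is camera at 27/5; filling with it alone gives 8×27 = 216.
Optimal mix: 7×camera + 1×seismometer → mass 41, value 220.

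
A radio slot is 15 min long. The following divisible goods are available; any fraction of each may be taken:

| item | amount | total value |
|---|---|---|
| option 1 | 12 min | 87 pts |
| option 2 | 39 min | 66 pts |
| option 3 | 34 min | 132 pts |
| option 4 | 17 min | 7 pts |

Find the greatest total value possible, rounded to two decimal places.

Take in order of value per unit:
- option 1 (87/12 per unit): all 12 → value 87, running total 87.00
- option 3 (132/34 per unit): 3 of 34 → value 3×132/34 = 11.6471, running total 98.65
Total 98.65.

98.65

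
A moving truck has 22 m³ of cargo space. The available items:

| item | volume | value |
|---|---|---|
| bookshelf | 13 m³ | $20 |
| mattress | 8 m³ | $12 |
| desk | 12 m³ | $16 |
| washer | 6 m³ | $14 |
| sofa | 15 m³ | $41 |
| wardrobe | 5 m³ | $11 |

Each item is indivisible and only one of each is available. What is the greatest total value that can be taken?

Check high-value combinations within 22 m³:
- washer+sofa: volume 6+15=21, value 14+41=55
- sofa+wardrobe: volume 15+5=20, value 41+11=52
- sofa: volume 15, value 41
- mattress+washer+wardrobe: volume 8+6+5=19, value 12+14+11=37
Best: $55.

$55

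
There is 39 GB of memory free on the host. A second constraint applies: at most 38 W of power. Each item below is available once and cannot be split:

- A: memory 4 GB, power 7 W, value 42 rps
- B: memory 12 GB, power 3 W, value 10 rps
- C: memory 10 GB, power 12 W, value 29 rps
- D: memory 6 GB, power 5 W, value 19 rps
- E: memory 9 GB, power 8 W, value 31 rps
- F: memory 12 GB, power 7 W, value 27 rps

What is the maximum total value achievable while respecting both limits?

129 rps

Feasible sets respecting both limits:
- A+C+E+F: memory 35, power 34, value 129
- A+C+D+E: memory 29, power 32, value 121
- A+D+E+F: memory 31, power 27, value 119
- A+C+D+F: memory 32, power 31, value 117
Best: 129 rps.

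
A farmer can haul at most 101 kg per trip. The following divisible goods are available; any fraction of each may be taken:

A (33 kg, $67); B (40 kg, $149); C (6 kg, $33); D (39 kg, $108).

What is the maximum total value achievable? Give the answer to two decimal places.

322.48

Take in order of value per unit:
- C (33/6 per unit): all 6 → value 33, running total 33.00
- B (149/40 per unit): all 40 → value 149, running total 182.00
- D (108/39 per unit): all 39 → value 108, running total 290.00
- A (67/33 per unit): 16 of 33 → value 16×67/33 = 32.4848, running total 322.48
Total 322.48.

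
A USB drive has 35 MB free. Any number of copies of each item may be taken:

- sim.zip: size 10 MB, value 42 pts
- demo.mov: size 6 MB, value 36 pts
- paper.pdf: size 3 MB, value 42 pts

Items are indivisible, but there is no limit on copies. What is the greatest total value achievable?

462 pts

Best value-per-unit is paper.pdf at 42/3, and filling with it alone uses size 11×3=33. No mix of the others beats 11×42 = 462.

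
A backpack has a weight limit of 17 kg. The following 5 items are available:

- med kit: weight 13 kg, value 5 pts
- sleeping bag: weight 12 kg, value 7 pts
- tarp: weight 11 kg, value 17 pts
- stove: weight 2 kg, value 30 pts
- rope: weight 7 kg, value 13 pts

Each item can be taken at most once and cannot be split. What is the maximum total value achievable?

Check high-value combinations within 17 kg:
- tarp+stove: weight 11+2=13, value 17+30=47
- stove+rope: weight 2+7=9, value 30+13=43
- sleeping bag+stove: weight 12+2=14, value 7+30=37
- med kit+stove: weight 13+2=15, value 5+30=35
Best: 47 pts.

47 pts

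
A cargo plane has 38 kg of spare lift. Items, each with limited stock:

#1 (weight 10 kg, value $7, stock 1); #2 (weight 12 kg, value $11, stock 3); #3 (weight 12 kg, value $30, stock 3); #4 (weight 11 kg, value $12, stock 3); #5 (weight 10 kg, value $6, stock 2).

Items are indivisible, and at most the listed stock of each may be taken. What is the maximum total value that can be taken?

$90

Top feasible selections:
- 3×#3: weight 36, value 90
- 2×#3 + 1×#4: weight 35, value 72
- 1×#2 + 2×#3: weight 36, value 71
- 1×#1 + 2×#3: weight 34, value 67
Best: $90.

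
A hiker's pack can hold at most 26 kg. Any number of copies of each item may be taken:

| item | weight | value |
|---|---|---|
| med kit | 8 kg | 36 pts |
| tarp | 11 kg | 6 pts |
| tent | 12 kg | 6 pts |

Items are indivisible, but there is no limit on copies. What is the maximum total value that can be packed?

108 pts

Best value-per-unit is med kit at 36/8, and filling with it alone uses weight 3×8=24. No mix of the others beats 3×36 = 108.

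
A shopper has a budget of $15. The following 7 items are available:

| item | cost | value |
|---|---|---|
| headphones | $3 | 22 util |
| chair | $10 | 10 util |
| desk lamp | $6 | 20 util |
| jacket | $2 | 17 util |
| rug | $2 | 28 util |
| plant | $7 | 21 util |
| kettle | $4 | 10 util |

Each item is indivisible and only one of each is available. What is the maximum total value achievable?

This is a 0/1 knapsack; check combinations near the capacity.
- headphones+jacket+rug+plant: cost 3+2+2+7=14, value 22+17+28+21=88
- headphones+desk lamp+jacket+rug: cost 3+6+2+2=13, value 22+20+17+28=87
- headphones+desk lamp+rug+kettle: cost 3+6+2+4=15, value 22+20+28+10=80
- headphones+jacket+rug+kettle: cost 3+2+2+4=11, value 22+17+28+10=77
Best: 88 util.

88 util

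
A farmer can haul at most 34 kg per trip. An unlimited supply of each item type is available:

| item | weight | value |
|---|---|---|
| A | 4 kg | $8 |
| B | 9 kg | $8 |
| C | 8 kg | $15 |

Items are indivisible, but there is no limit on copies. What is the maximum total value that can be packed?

Best value-per-unit is A at 8/4, and filling with it alone uses weight 8×4=32. No mix of the others beats 8×8 = 64.

$64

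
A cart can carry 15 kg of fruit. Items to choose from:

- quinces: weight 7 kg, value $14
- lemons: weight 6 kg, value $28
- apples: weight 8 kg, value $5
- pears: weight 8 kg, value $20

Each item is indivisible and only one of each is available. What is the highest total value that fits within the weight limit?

Check high-value combinations within 15 kg:
- lemons+pears: weight 6+8=14, value 28+20=48
- quinces+lemons: weight 7+6=13, value 14+28=42
- quinces+pears: weight 7+8=15, value 14+20=34
- lemons+apples: weight 6+8=14, value 28+5=33
Best: $48.

$48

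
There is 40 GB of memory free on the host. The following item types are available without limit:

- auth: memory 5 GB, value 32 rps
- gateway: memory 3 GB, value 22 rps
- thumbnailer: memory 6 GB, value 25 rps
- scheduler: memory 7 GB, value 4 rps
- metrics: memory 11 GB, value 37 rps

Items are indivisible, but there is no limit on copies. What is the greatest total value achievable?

286 rps

Best value-per-unit is gateway at 22/3, and filling with it alone uses memory 13×3=39. No mix of the others beats 13×22 = 286.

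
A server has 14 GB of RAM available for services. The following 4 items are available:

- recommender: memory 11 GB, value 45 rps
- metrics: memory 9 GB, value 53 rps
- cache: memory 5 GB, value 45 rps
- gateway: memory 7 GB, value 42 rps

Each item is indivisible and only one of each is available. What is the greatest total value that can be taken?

This is a 0/1 knapsack; check combinations near the capacity.
- metrics+cache: memory 9+5=14, value 53+45=98
- cache+gateway: memory 5+7=12, value 45+42=87
- metrics: memory 9, value 53
Best: 98 rps.

98 rps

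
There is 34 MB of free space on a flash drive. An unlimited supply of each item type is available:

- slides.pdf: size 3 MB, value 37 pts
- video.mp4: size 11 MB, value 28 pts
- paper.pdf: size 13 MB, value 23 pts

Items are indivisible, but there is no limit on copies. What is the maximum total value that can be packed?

Best value-per-unit is slides.pdf at 37/3, and filling with it alone uses size 11×3=33. No mix of the others beats 11×37 = 407.

407 pts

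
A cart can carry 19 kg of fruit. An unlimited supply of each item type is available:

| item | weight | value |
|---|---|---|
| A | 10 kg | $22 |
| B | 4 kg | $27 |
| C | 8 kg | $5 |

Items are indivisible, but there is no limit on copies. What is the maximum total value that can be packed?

$108

Best value-per-unit is B at 27/4, and filling with it alone uses weight 4×4=16. No mix of the others beats 4×27 = 108.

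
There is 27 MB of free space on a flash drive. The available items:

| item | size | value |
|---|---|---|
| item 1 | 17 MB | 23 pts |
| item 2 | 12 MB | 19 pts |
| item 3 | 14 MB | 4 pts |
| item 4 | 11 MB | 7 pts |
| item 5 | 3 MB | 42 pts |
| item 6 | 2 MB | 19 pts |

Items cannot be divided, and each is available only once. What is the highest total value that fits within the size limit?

84 pts

This is a 0/1 knapsack; check combinations near the capacity.
- item 1+item 5+item 6: size 17+3+2=22, value 23+42+19=84
- item 2+item 5+item 6: size 12+3+2=17, value 19+42+19=80
- item 4+item 5+item 6: size 11+3+2=16, value 7+42+19=68
- item 2+item 4+item 5: size 12+11+3=26, value 19+7+42=68
- item 3+item 5+item 6: size 14+3+2=19, value 4+42+19=65
Best: 84 pts.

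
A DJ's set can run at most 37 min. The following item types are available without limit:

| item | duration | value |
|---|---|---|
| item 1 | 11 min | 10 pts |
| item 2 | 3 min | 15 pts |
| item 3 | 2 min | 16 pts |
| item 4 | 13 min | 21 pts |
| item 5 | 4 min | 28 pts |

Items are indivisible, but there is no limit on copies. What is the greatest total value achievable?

Best value-per-unit is item 3 at 16/2, and filling with it alone uses duration 18×2=36. No mix of the others beats 18×16 = 288.

288 pts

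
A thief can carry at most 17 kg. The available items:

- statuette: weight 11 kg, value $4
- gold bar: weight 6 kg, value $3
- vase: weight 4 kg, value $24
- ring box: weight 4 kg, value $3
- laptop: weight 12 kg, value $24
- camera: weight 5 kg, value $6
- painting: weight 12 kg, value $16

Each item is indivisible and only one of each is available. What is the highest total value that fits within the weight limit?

$48

Check high-value combinations within 17 kg:
- vase+laptop: weight 4+12=16, value 24+24=48
- vase+painting: weight 4+12=16, value 24+16=40
- vase+ring box+camera: weight 4+4+5=13, value 24+3+6=33
Best: $48.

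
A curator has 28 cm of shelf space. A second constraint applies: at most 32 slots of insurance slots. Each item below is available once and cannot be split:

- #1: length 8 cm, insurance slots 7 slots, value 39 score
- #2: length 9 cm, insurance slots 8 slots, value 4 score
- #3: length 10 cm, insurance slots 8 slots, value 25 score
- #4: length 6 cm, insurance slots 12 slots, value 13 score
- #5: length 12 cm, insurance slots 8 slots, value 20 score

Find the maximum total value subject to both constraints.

Feasible sets respecting both limits:
- #1+#3+#4: length 24, insurance slots 27, value 77
- #1+#4+#5: length 26, insurance slots 27, value 72
- #1+#2+#3: length 27, insurance slots 23, value 68
- #1+#3: length 18, insurance slots 15, value 64
Best: 77 score.

77 score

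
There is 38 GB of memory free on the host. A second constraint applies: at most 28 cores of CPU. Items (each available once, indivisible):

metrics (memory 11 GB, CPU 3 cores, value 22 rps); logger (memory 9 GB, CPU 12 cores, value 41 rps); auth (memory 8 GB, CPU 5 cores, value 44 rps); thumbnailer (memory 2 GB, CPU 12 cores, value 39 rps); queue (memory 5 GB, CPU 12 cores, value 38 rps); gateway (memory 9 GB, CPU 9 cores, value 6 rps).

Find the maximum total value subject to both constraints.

Feasible sets respecting both limits:
- metrics+logger+auth: memory 28, CPU 20, value 107
- metrics+auth+thumbnailer: memory 21, CPU 20, value 105
- metrics+auth+queue: memory 24, CPU 20, value 104
- metrics+logger+thumbnailer: memory 22, CPU 27, value 102
Best: 107 rps.

107 rps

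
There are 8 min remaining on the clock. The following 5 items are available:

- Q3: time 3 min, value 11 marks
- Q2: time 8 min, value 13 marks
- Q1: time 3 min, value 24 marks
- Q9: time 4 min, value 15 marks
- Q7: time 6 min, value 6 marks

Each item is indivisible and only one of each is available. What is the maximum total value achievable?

This is a 0/1 knapsack; check combinations near the capacity.
- Q1+Q9: time 3+4=7, value 24+15=39
- Q3+Q1: time 3+3=6, value 11+24=35
- Q3+Q9: time 3+4=7, value 11+15=26
Best: 39 marks.

39 marks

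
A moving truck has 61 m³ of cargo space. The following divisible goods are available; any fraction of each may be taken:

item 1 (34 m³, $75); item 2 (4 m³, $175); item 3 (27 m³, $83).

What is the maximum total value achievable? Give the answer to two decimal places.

Take in order of value per unit:
- item 2 (175/4 per unit): all 4 → value 175, running total 175.00
- item 3 (83/27 per unit): all 27 → value 83, running total 258.00
- item 1 (75/34 per unit): 30 of 34 → value 30×75/34 = 66.1765, running total 324.18
Total 324.18.

324.18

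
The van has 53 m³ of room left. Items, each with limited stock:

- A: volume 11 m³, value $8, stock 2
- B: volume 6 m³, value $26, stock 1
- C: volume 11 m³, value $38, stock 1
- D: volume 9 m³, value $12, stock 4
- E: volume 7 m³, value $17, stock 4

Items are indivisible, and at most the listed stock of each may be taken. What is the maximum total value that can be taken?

$132

Best selections within volume 53 and stock limits:
- 1×B + 1×C + 4×E: volume 45, value 132
- 1×B + 1×C + 1×D + 3×E: volume 47, value 127
- 1×A + 1×B + 1×C + 3×E: volume 49, value 123
- 1×B + 1×C + 2×D + 2×E: volume 49, value 122
Best: $132.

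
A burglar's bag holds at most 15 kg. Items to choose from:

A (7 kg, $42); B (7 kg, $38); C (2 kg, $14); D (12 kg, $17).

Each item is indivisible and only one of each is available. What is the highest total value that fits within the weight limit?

$80

Check high-value combinations within 15 kg:
- A+B: weight 7+7=14, value 42+38=80
- A+C: weight 7+2=9, value 42+14=56
- B+C: weight 7+2=9, value 38+14=52
- A: weight 7, value 42
Best: $80.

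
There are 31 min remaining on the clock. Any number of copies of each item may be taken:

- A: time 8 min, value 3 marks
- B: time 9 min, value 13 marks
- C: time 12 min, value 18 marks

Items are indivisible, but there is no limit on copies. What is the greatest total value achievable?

44 marks

Best value-per-unit is C at 18/12; filling with it alone gives 2×18 = 36.
Optimal mix: 2×B + 1×C → time 30, value 44.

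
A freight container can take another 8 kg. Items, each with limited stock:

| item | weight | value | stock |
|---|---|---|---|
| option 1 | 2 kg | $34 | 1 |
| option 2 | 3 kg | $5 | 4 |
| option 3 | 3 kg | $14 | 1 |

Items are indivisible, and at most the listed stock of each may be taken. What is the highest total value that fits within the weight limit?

Best selections within weight 8 and stock limits:
- 1×option 1 + 1×option 2 + 1×option 3: weight 8, value 53
- 1×option 1 + 1×option 3: weight 5, value 48
- 1×option 1 + 2×option 2: weight 8, value 44
Best: $53.

$53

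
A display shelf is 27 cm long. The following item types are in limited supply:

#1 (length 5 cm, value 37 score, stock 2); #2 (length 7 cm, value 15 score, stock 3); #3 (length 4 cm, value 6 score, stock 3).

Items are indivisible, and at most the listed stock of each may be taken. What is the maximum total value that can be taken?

Best selections within length 27 and stock limits:
- 2×#1 + 2×#2: length 24, value 104
- 2×#1 + 1×#2 + 2×#3: length 25, value 101
Best: 104 score.

104 score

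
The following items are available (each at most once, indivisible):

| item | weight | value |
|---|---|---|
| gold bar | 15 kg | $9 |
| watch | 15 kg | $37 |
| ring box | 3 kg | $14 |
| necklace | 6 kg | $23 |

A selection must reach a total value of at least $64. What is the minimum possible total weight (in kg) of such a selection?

24

Subsets with value ≥ 64, sorted by total weight:
- watch+ring box+necklace: weight 24, value 74
- gold bar+watch+necklace: weight 36, value 69
- gold bar+watch+ring box+necklace: weight 39, value 83
Minimum weight: 24 kg.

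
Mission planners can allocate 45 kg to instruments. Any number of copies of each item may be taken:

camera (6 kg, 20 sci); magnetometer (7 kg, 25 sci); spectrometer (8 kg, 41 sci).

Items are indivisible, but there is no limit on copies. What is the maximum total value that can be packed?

209 sci

Best value-per-unit is spectrometer at 41/8; filling with it alone gives 5×41 = 205.
Optimal mix: 1×camera + 1×magnetometer + 4×spectrometer → mass 45, value 209.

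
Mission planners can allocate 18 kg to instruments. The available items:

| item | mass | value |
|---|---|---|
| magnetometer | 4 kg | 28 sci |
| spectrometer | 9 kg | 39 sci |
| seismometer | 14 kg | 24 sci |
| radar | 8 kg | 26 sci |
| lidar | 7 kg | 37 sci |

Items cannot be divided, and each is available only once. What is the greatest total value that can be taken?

Check high-value combinations within 18 kg:
- spectrometer+lidar: mass 9+7=16, value 39+37=76
- magnetometer+spectrometer: mass 4+9=13, value 28+39=67
- magnetometer+lidar: mass 4+7=11, value 28+37=65
Best: 76 sci.

76 sci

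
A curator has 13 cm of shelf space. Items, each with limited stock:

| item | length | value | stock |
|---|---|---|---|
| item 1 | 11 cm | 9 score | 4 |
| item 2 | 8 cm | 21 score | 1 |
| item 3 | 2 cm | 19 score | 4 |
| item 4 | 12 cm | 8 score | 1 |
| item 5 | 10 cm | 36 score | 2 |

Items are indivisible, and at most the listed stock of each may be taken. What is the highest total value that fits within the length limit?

Best selections within length 13 and stock limits:
- 4×item 3: length 8, value 76
- 1×item 2 + 2×item 3: length 12, value 59
- 3×item 3: length 6, value 57
Best: 76 score.

76 score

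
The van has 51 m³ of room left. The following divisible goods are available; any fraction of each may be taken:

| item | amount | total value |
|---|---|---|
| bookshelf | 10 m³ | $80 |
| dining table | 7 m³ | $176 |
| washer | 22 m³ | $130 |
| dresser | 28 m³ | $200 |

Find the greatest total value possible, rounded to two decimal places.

Take in order of value per unit:
- dining table (176/7 per unit): all 7 → value 176, running total 176.00
- bookshelf (80/10 per unit): all 10 → value 80, running total 256.00
- dresser (200/28 per unit): all 28 → value 200, running total 456.00
- washer (130/22 per unit): 6 of 22 → value 6×130/22 = 35.4545, running total 491.45
Total 491.45.

491.45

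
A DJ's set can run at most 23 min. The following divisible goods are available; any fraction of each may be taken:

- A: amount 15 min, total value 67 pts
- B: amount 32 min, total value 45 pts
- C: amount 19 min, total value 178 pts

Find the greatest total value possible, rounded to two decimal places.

195.87

Take in order of value per unit:
- C (178/19 per unit): all 19 → value 178, running total 178.00
- A (67/15 per unit): 4 of 15 → value 4×67/15 = 17.8667, running total 195.87
Total 195.87.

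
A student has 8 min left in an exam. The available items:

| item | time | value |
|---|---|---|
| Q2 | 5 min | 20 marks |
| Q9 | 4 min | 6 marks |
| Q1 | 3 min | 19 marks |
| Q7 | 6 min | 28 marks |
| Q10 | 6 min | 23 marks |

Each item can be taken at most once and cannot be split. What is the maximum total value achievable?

39 marks

Check high-value combinations within 8 min:
- Q2+Q1: time 5+3=8, value 20+19=39
- Q7: time 6, value 28
- Q9+Q1: time 4+3=7, value 6+19=25
- Q10: time 6, value 23
- Q2: time 5, value 20
Best: 39 marks.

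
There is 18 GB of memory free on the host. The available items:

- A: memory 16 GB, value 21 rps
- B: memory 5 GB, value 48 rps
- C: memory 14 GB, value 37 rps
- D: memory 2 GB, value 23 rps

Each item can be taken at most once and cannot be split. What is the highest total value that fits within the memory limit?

This is a 0/1 knapsack; check combinations near the capacity.
- B+D: memory 5+2=7, value 48+23=71
- C+D: memory 14+2=16, value 37+23=60
- B: memory 5, value 48
- A+D: memory 16+2=18, value 21+23=44
Best: 71 rps.

71 rps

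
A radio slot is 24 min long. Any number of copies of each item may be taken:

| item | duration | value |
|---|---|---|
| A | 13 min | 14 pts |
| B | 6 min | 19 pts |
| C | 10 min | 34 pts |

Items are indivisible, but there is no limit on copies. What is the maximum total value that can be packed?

76 pts

Best value-per-unit is C at 34/10; filling with it alone gives 2×34 = 68.
Optimal mix: 4×B → duration 24, value 76.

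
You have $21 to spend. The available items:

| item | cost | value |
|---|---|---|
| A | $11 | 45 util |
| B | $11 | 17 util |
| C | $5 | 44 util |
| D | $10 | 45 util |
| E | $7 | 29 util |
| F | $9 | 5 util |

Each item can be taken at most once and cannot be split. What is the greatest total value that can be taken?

Check high-value combinations within $21:
- A+D: cost 11+10=21, value 45+45=90
- C+D: cost 5+10=15, value 44+45=89
- A+C: cost 11+5=16, value 45+44=89
- C+E+F: cost 5+7+9=21, value 44+29+5=78
Best: 90 util.

90 util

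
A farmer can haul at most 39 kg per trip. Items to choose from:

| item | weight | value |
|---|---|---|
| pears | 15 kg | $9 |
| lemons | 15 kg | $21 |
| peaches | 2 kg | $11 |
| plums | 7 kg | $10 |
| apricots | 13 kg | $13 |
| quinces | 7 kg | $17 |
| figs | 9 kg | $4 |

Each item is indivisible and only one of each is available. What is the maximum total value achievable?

$62

Check high-value combinations within 39 kg:
- lemons+peaches+apricots+quinces: weight 15+2+13+7=37, value 21+11+13+17=62
- lemons+peaches+plums+quinces: weight 15+2+7+7=31, value 21+11+10+17=59
- pears+lemons+peaches+quinces: weight 15+15+2+7=39, value 9+21+11+17=58
- lemons+peaches+plums+apricots: weight 15+2+7+13=37, value 21+11+10+13=55
- peaches+plums+apricots+quinces+figs: weight 2+7+13+7+9=38, value 11+10+13+17+4=55
Best: $62.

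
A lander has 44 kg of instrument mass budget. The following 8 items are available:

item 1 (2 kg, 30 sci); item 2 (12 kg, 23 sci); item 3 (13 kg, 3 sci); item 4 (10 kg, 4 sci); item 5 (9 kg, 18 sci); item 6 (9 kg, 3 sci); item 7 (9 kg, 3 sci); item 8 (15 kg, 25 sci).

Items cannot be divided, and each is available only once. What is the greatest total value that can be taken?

96 sci

This is a 0/1 knapsack; check combinations near the capacity.
- item 1+item 2+item 5+item 8: mass 2+12+9+15=38, value 30+23+18+25=96
- item 1+item 2+item 4+item 8: mass 2+12+10+15=39, value 30+23+4+25=82
- item 1+item 2+item 6+item 8: mass 2+12+9+15=38, value 30+23+3+25=81
- item 1+item 2+item 7+item 8: mass 2+12+9+15=38, value 30+23+3+25=81
- item 1+item 2+item 3+item 8: mass 2+12+13+15=42, value 30+23+3+25=81
Best: 96 sci.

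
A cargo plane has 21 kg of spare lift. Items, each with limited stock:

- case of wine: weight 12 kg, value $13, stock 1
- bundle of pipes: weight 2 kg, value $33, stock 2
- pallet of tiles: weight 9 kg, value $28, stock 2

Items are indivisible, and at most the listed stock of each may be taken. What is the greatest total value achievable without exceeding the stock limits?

Top feasible selections:
- 2×bundle of pipes + 1×pallet of tiles: weight 13, value 94
- 1×bundle of pipes + 2×pallet of tiles: weight 20, value 89
Best: $94.

$94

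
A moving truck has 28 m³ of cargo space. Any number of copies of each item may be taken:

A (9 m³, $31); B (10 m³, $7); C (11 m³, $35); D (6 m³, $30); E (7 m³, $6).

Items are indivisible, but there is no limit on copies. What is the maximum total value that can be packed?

Best value-per-unit is D at 30/6; filling with it alone gives 4×30 = 120.
Optimal mix: 1×A + 3×D → volume 27, value 121.

$121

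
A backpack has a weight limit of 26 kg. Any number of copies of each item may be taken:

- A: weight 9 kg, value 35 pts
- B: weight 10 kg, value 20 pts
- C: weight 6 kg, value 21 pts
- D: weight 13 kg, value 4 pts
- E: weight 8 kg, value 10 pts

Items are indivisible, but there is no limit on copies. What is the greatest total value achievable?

Best value-per-unit is A at 35/9; filling with it alone gives 2×35 = 70.
Optimal mix: 2×A + 1×C → weight 24, value 91.

91 pts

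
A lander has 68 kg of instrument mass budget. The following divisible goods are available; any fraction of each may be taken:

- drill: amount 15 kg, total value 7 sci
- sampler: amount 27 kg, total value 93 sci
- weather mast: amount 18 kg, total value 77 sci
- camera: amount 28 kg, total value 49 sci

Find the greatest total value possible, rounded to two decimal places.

Take in order of value per unit:
- weather mast (77/18 per unit): all 18 → value 77, running total 77.00
- sampler (93/27 per unit): all 27 → value 93, running total 170.00
- camera (49/28 per unit): 23 of 28 → value 23×49/28 = 40.2500, running total 210.25
Total 210.25.

210.25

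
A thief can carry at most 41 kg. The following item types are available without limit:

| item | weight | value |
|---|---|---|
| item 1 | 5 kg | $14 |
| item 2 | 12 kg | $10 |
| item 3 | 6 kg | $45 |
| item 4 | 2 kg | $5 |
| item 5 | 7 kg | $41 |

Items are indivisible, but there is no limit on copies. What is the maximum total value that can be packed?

$284

Best value-per-unit is item 3 at 45/6; filling with it alone gives 6×45 = 270.
Optimal mix: 1×item 1 + 6×item 3 → weight 41, value 284.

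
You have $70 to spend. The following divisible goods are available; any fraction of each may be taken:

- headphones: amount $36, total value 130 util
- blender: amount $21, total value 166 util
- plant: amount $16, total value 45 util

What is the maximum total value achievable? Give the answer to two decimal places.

332.56

Take in order of value per unit:
- blender (166/21 per unit): all 21 → value 166, running total 166.00
- headphones (130/36 per unit): all 36 → value 130, running total 296.00
- plant (45/16 per unit): 13 of 16 → value 13×45/16 = 36.5625, running total 332.56
Total 332.56.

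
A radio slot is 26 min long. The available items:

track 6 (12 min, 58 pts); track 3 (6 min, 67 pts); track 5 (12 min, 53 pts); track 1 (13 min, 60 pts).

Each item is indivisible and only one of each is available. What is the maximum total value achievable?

127 pts

Check high-value combinations within 26 min:
- track 3+track 1: duration 6+13=19, value 67+60=127
- track 6+track 3: duration 12+6=18, value 58+67=125
- track 3+track 5: duration 6+12=18, value 67+53=120
- track 6+track 1: duration 12+13=25, value 58+60=118
Best: 127 pts.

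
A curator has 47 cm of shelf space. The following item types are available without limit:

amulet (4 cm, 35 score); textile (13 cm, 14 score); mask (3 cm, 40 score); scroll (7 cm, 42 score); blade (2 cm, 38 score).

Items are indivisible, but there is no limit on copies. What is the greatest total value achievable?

876 score

Best value-per-unit is blade at 38/2; filling with it alone gives 23×38 = 874.
Optimal mix: 1×mask + 22×blade → length 47, value 876.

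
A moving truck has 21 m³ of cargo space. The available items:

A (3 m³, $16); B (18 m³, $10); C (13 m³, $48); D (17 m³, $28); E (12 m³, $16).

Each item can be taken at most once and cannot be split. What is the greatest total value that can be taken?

$64

Check high-value combinations within 21 m³:
- A+C: volume 3+13=16, value 16+48=64
- C: volume 13, value 48
- A+D: volume 3+17=20, value 16+28=44
- A+E: volume 3+12=15, value 16+16=32
- D: volume 17, value 28
Best: $64.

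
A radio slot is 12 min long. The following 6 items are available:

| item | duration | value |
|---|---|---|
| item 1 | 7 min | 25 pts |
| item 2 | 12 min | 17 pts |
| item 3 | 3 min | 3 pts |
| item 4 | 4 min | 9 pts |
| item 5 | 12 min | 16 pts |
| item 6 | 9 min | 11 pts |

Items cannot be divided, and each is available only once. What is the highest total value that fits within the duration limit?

34 pts

This is a 0/1 knapsack; check combinations near the capacity.
- item 1+item 4: duration 7+4=11, value 25+9=34
- item 1+item 3: duration 7+3=10, value 25+3=28
- item 1: duration 7, value 25
- item 2: duration 12, value 17
Best: 34 pts.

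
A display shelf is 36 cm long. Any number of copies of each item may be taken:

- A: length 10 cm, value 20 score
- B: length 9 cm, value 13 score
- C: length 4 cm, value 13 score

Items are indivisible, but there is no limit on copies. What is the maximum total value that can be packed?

117 score

Best value-per-unit is C at 13/4, and filling with it alone uses length 9×4=36. No mix of the others beats 9×13 = 117.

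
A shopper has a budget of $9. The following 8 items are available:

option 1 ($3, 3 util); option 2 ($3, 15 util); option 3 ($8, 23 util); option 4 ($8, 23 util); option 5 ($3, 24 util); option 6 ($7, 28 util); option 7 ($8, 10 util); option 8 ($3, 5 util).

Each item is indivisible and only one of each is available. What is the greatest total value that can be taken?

Check high-value combinations within $9:
- option 2+option 5+option 8: cost 3+3+3=9, value 15+24+5=44
- option 1+option 2+option 5: cost 3+3+3=9, value 3+15+24=42
- option 2+option 5: cost 3+3=6, value 15+24=39
Best: 44 util.

44 util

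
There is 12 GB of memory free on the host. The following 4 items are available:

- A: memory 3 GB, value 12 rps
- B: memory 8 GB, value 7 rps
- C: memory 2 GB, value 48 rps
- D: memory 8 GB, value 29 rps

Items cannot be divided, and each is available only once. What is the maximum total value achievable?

77 rps

Check high-value combinations within 12 GB:
- C+D: memory 2+8=10, value 48+29=77
- A+C: memory 3+2=5, value 12+48=60
- B+C: memory 8+2=10, value 7+48=55
- C: memory 2, value 48
Best: 77 rps.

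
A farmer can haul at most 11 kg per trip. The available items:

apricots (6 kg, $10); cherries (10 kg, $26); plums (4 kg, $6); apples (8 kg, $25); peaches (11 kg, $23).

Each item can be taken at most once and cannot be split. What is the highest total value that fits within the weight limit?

This is a 0/1 knapsack; check combinations near the capacity.
- cherries: weight 10, value 26
- apples: weight 8, value 25
- peaches: weight 11, value 23
- apricots+plums: weight 6+4=10, value 10+6=16
Best: $26.

$26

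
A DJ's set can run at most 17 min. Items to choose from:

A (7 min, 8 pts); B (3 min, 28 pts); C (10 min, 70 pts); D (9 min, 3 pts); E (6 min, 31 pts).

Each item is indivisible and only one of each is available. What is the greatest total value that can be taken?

101 pts

Check high-value combinations within 17 min:
- C+E: duration 10+6=16, value 70+31=101
- B+C: duration 3+10=13, value 28+70=98
- A+C: duration 7+10=17, value 8+70=78
- C: duration 10, value 70
Best: 101 pts.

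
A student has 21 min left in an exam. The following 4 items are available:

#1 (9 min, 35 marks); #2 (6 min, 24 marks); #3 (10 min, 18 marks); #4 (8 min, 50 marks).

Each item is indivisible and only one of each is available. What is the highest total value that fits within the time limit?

Check high-value combinations within 21 min:
- #1+#4: time 9+8=17, value 35+50=85
- #2+#4: time 6+8=14, value 24+50=74
- #3+#4: time 10+8=18, value 18+50=68
- #1+#2: time 9+6=15, value 35+24=59
- #1+#3: time 9+10=19, value 35+18=53
Best: 85 marks.

85 marks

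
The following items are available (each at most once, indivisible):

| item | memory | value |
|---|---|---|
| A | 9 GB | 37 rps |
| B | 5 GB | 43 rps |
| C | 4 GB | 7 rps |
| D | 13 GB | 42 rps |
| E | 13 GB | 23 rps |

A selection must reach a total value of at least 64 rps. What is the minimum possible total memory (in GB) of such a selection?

Subsets with value ≥ 64, sorted by total memory:
- A+B: memory 14, value 80
- A+B+C: memory 18, value 87
Minimum memory: 14 GB.

14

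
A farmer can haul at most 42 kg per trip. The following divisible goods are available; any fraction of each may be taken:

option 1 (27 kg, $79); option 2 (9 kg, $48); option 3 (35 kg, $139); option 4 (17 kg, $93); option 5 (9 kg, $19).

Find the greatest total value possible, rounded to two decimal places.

Take in order of value per unit:
- option 4 (93/17 per unit): all 17 → value 93, running total 93.00
- option 2 (48/9 per unit): all 9 → value 48, running total 141.00
- option 3 (139/35 per unit): 16 of 35 → value 16×139/35 = 63.5429, running total 204.54
Total 204.54.

204.54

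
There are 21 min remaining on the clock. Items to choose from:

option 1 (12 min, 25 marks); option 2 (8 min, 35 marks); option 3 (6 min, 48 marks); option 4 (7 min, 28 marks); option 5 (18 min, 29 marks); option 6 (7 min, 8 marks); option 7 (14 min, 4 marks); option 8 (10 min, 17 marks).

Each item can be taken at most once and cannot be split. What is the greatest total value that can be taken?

Check high-value combinations within 21 min:
- option 2+option 3+option 4: time 8+6+7=21, value 35+48+28=111
- option 2+option 3+option 6: time 8+6+7=21, value 35+48+8=91
- option 3+option 4+option 6: time 6+7+7=20, value 48+28+8=84
Best: 111 marks.

111 marks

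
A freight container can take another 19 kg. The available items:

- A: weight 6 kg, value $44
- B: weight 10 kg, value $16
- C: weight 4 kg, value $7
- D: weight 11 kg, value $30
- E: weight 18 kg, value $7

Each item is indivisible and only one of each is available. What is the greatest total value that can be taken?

Check high-value combinations within 19 kg:
- A+D: weight 6+11=17, value 44+30=74
- A+B: weight 6+10=16, value 44+16=60
- A+C: weight 6+4=10, value 44+7=51
- A: weight 6, value 44
- C+D: weight 4+11=15, value 7+30=37
Best: $74.

$74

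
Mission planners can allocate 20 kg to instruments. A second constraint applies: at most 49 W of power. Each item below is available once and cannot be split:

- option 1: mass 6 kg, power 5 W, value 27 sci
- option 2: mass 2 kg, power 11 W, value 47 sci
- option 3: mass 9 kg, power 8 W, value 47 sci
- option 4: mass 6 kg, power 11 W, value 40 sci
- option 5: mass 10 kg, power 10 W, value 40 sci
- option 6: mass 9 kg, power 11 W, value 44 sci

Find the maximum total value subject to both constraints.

Feasible sets respecting both limits:
- option 2+option 3+option 6: mass 20, power 30, value 138
- option 2+option 3+option 4: mass 17, power 30, value 134
- option 2+option 4+option 6: mass 17, power 33, value 131
Best: 138 sci.

138 sci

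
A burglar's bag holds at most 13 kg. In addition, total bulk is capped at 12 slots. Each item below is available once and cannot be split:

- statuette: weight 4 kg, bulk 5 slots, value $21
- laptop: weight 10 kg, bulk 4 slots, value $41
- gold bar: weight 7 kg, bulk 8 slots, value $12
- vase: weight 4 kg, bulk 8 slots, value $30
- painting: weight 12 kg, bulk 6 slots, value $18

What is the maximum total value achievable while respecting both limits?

$41

Feasible sets respecting both limits:
- laptop: weight 10, bulk 4, value 41
- vase: weight 4, bulk 8, value 30
- statuette: weight 4, bulk 5, value 21
Best: $41.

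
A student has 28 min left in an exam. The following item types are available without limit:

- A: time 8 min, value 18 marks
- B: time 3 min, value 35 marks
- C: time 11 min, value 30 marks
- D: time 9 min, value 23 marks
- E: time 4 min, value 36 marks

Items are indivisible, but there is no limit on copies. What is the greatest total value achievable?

316 marks

Best value-per-unit is B at 35/3; filling with it alone gives 9×35 = 315.
Optimal mix: 8×B + 1×E → time 28, value 316.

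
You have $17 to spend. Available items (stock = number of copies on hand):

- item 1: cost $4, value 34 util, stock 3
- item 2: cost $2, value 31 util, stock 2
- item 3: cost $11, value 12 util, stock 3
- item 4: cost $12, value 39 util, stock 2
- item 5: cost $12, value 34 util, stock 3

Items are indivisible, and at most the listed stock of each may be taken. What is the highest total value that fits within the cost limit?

Best selections within cost 17 and stock limits:
- 3×item 1 + 2×item 2: cost 16, value 164
- 3×item 1 + 1×item 2: cost 14, value 133
- 2×item 1 + 2×item 2: cost 12, value 130
Best: 164 util.

164 util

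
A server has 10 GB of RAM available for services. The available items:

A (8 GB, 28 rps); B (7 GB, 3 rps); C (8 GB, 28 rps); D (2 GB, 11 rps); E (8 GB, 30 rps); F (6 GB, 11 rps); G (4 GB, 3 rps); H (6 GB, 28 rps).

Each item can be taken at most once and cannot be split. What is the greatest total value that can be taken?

41 rps

Check high-value combinations within 10 GB:
- D+E: memory 2+8=10, value 11+30=41
- D+H: memory 2+6=8, value 11+28=39
- A+D: memory 8+2=10, value 28+11=39
- C+D: memory 8+2=10, value 28+11=39
- G+H: memory 4+6=10, value 3+28=31
Best: 41 rps.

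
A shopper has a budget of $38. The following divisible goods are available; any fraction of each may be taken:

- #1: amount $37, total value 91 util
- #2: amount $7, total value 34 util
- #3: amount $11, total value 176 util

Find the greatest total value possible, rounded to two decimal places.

Take in order of value per unit:
- #3 (176/11 per unit): all 11 → value 176, running total 176.00
- #2 (34/7 per unit): all 7 → value 34, running total 210.00
- #1 (91/37 per unit): 20 of 37 → value 20×91/37 = 49.1892, running total 259.19
Total 259.19.

259.19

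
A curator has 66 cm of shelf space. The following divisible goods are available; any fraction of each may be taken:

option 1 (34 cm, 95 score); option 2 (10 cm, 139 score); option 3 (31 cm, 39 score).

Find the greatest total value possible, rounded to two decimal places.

Take in order of value per unit:
- option 2 (139/10 per unit): all 10 → value 139, running total 139.00
- option 1 (95/34 per unit): all 34 → value 95, running total 234.00
- option 3 (39/31 per unit): 22 of 31 → value 22×39/31 = 27.6774, running total 261.68
Total 261.68.

261.68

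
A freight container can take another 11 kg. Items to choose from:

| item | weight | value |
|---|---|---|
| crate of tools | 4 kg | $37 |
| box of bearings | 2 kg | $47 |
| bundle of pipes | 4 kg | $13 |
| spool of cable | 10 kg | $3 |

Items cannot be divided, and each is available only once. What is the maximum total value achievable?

$97

Check high-value combinations within 11 kg:
- crate of tools+box of bearings+bundle of pipes: weight 4+2+4=10, value 37+47+13=97
- crate of tools+box of bearings: weight 4+2=6, value 37+47=84
- box of bearings+bundle of pipes: weight 2+4=6, value 47+13=60
Best: $97.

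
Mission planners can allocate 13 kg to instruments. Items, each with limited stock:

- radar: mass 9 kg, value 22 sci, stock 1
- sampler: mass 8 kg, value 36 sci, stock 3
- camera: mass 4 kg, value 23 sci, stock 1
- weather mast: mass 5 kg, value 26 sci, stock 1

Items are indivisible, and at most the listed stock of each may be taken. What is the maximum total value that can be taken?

62 sci

Top feasible selections:
- 1×sampler + 1×weather mast: mass 13, value 62
- 1×sampler + 1×camera: mass 12, value 59
- 1×camera + 1×weather mast: mass 9, value 49
- 1×radar + 1×camera: mass 13, value 45
Best: 62 sci.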